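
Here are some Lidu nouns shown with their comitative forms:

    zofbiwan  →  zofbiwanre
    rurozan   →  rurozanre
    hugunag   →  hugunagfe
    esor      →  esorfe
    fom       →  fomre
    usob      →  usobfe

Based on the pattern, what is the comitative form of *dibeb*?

dibebfe

The alternation tracks the final consonant of the stem — -re when the stem ends in a nasal (*zofbiwan*, *rurozan*, *fom*); -fe when the stem ends in a non-nasal consonant (*hugunag*, *esor*, *usob*).
The final consonant of *dibeb* is /b/, which is non-nasal, so the suffix is -fe, giving *dibebfe*.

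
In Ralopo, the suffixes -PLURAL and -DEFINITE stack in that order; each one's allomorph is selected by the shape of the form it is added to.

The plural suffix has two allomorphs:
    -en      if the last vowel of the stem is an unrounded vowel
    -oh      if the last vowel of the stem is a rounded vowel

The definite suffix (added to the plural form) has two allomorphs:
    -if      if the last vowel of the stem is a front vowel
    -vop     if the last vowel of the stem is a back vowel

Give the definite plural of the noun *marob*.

marobohvop

*marob*: last vowel = /o/, a rounded vowel → -oh → *maroboh*.
The last vowel of the plural form *maroboh* is /o/, which is a back vowel, so the definite suffix is -vop, giving *marobohvop*.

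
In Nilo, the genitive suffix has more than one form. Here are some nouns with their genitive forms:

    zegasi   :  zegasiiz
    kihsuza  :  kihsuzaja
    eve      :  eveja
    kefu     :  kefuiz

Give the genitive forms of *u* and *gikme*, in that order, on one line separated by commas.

Looking at the last vowel of each stem: -iz when the last vowel of the stem is a high vowel (*zegasi*, *kefu*); -ja when the last vowel of the stem is a non-high vowel (*kihsuza*, *eve*).
The last vowel of *u* is /u/, which is a high vowel, so the suffix is -iz, giving *uiz*.
*gikme*: last vowel = /e/, a non-high vowel → -ja → *gikmeja*.

uiz, gikmeja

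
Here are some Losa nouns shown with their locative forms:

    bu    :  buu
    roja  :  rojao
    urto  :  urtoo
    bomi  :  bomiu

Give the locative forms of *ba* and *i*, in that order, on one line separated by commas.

bao, iu

The alternation tracks the last vowel of the stem — -u when the last vowel of the stem is a high vowel (*bu*, *bomi*); -o when the last vowel of the stem is a non-high vowel (*roja*, *urto*).
The last vowel of *ba* is /a/, which is a non-high vowel, so the suffix is -o, giving *bao*.
The last vowel of *i* is /i/, which is a high vowel, so the suffix is -u, giving *iu*.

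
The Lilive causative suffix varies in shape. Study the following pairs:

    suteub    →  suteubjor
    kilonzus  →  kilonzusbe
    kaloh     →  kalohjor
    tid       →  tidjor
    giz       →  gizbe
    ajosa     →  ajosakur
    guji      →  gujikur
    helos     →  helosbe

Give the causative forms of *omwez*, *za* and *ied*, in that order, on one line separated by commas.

omwezbe, zakur, iedjor

Looking at the final sound of each stem: -be when the stem ends in a sibilant (*kilonzus*, *giz*, *helos*); -jor when the stem ends in a non-sibilant consonant (*suteub*, *kaloh*, *tid*); -kur when the stem ends in a vowel (*ajosa*, *guji*).
*omwez*: final sound = /z/, a sibilant → -be → *omwezbe*.
The final sound of *za* is /a/, which is a vowel, so the suffix is -kur, giving *zakur*.
The final sound of *ied* is /d/, which is a non-sibilant consonant, so the suffix is -jor, giving *iedjor*.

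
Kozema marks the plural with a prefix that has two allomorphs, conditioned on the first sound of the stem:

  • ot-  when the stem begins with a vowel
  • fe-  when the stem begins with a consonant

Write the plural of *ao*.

otao

Since the first sound of *ao* is /a/ (a vowel), it takes ot-, giving *otao*.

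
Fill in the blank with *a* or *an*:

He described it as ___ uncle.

The indefinite article is chosen by the initial *sound* of the following word, not its spelling.
*uncle* begins with the sound /ʌ/ (u pronounced /ʌ/) — a vowel sound.
So the article is *an*: He described it as an uncle.

an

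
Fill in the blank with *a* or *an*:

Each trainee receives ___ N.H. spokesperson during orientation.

The indefinite article is chosen by the initial *sound* of the following word, not its spelling.
The initialism *N.H.* is read letter by letter; the first letter, N, is pronounced /ɛn/, which begins with a vowel sound.
So the article is *an*: Each trainee receives an N.H. spokesperson during orientation.

an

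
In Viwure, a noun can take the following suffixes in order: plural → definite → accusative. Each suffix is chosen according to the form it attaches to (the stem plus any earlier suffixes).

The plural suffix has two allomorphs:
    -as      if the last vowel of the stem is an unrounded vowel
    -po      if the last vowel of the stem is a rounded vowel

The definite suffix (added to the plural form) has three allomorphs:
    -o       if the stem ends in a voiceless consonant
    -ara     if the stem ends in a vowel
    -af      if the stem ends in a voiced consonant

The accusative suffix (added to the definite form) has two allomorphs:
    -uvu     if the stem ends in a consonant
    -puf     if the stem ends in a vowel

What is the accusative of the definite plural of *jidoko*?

jidokopoarapuf

Since the last vowel of *jidoko* is /o/ (a rounded vowel), it takes -po, giving *jidokopo*.
The plural form *jidokopo*: final sound = /o/, a vowel → -ara → *jidokopoara*.
The final sound of the definite form *jidokopoara* is /a/, which is a vowel, so the accusative suffix is -puf, giving *jidokopoarapuf*.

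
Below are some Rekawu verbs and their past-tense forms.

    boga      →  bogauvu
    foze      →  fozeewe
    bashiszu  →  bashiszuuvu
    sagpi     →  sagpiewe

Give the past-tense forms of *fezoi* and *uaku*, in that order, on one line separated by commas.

fezoiewe, uakuuvu

Looking at the last vowel of each stem: -ewe when the last vowel of the stem is a front vowel (*foze*, *sagpi*); -uvu when the last vowel of the stem is a back vowel (*boga*, *bashiszu*).
The last vowel of *fezoi* is /i/, which is a front vowel, so the suffix is -ewe, giving *fezoiewe*.
The last vowel of *uaku* is /u/, which is a back vowel, so the suffix is -uvu, giving *uakuuvu*.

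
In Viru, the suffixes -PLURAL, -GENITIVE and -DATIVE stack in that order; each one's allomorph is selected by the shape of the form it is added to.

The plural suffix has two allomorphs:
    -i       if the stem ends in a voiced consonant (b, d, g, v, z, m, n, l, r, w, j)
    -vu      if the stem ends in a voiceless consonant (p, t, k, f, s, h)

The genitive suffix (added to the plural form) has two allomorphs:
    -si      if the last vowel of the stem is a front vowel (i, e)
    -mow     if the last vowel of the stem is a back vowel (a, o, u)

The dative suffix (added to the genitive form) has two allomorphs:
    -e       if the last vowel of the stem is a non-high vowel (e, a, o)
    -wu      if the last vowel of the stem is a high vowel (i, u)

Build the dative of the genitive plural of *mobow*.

*mobow* — final consonant /w/ (voiced) → -i → *mobowi*.
Since the last vowel of the plural form *mobowi* is /i/ (a front vowel), it takes -si, giving *mobowisi*.
The last vowel of the genitive form *mobowisi* is /i/, which is a high vowel, so the dative suffix is -wu, giving *mobowisiwu*.

mobowisiwu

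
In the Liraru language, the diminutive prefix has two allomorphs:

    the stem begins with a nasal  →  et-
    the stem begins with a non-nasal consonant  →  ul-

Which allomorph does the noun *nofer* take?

et-

*nofer*: first consonant = /n/, a nasal → et-.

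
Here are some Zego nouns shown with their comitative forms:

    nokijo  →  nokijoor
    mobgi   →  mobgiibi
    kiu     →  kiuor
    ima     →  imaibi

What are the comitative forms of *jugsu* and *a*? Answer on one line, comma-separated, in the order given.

The pattern is rounding harmony: -or when the last vowel of the stem is a rounded vowel (*nokijo*, *kiu*); -ibi when the last vowel of the stem is an unrounded vowel (*mobgi*, *ima*).
*jugsu*: last vowel = /u/, a rounded vowel → -or → *jugsuor*.
*a* — last vowel /a/ (an unrounded vowel) → -ibi → *aibi*.

jugsuor, aibi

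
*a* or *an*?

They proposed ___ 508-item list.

a

The indefinite article is chosen by the initial *sound* of the following word, not its spelling.
The number *508* is spoken "five hundred …", beginning with /faɪv/ — a consonant sound.
So the article is *a*: They proposed a 508-item list.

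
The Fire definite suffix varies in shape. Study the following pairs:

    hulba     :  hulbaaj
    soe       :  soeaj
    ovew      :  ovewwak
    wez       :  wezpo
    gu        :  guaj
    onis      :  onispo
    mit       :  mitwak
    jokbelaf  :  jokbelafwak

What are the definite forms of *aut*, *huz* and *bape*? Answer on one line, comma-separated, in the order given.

autwak, huzpo, bapeaj

The suffix is conditioned by the final sound: -po when the stem ends in a sibilant (*wez*, *onis*); -wak when the stem ends in a non-sibilant consonant (*ovew*, *mit*, *jokbelaf*); -aj when the stem ends in a vowel (*hulba*, *soe*, *gu*).
*aut* — final sound /t/ (a non-sibilant consonant) → -wak → *autwak*.
*huz* — final sound /z/ (a sibilant) → -po → *huzpo*.
*bape* — final sound /e/ (a vowel) → -aj → *bapeaj*.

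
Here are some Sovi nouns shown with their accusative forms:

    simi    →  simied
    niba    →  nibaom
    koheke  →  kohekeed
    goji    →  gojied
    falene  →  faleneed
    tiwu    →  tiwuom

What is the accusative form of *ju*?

Looking at the last vowel of each stem: -ed when the last vowel of the stem is a front vowel (*simi*, *koheke*, *goji*, *falene*); -om when the last vowel of the stem is a back vowel (*niba*, *tiwu*).
*ju*: last vowel = /u/, a back vowel → -om → *juom*.

juom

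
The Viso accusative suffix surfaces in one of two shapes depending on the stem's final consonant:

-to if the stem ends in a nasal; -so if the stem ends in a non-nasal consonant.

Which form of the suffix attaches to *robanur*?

*robanur*: final consonant = /r/, non-nasal → -so.

-so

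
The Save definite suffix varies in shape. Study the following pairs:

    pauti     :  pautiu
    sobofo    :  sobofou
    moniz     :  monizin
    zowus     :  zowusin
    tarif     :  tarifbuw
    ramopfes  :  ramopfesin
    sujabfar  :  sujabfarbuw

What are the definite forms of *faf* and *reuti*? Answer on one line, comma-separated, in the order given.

fafbuw, reutiu

The alternation tracks the final sound of the stem — -in when the stem ends in a sibilant (*moniz*, *zowus*, *ramopfes*); -buw when the stem ends in a non-sibilant consonant (*tarif*, *sujabfar*); -u when the stem ends in a vowel (*pauti*, *sobofo*).
*faf*: final sound = /f/, a non-sibilant consonant → -buw → *fafbuw*.
The final sound of *reuti* is /i/, which is a vowel, so the suffix is -u, giving *reutiu*.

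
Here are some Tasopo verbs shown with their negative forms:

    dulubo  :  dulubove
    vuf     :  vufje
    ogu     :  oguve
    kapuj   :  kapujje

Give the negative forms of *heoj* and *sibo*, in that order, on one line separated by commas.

heojje, sibove

The pattern is consonant vs. vowel: -je when the stem ends in a consonant (*vuf*, *kapuj*); -ve when the stem ends in a vowel (*dulubo*, *ogu*).
Since the final sound of *heoj* is /j/ (a consonant), it takes -je, giving *heojje*.
*sibo*: final sound = /o/, a vowel → -ve → *sibove*.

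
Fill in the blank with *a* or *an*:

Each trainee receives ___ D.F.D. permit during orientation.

a

The indefinite article is chosen by the initial *sound* of the following word, not its spelling.
The initialism *D.F.D.* is read letter by letter; the first letter, D, is pronounced /diː/, which begins with a consonant sound.
So the article is *a*: Each trainee receives a D.F.D. permit during orientation.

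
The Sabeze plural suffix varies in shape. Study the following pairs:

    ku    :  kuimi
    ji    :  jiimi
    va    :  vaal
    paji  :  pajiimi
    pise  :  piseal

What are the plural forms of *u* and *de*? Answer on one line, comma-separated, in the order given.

uimi, deal

The suffix is conditioned by the last vowel: -imi when the last vowel of the stem is a high vowel (*ku*, *ji*, *paji*); -al when the last vowel of the stem is a non-high vowel (*va*, *pise*).
*u*: last vowel = /u/, a high vowel → -imi → *uimi*.
*de* — last vowel /e/ (a non-high vowel) → -al → *deal*.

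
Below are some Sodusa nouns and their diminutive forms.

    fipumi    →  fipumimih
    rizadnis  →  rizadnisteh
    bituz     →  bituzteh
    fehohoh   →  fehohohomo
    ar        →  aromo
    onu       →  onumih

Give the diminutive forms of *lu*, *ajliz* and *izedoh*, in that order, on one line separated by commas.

lumih, ajlizteh, izedohomo

The pattern is sibilance of the final sound: -teh when the stem ends in a sibilant (*rizadnis*, *bituz*); -omo when the stem ends in a non-sibilant consonant (*fehohoh*, *ar*); -mih when the stem ends in a vowel (*fipumi*, *onu*).
*lu* — final sound /u/ (a vowel) → -mih → *lumih*.
*ajliz* — final sound /z/ (a sibilant) → -teh → *ajlizteh*.
*izedoh*: final sound = /h/, a non-sibilant consonant → -omo → *izedohomo*.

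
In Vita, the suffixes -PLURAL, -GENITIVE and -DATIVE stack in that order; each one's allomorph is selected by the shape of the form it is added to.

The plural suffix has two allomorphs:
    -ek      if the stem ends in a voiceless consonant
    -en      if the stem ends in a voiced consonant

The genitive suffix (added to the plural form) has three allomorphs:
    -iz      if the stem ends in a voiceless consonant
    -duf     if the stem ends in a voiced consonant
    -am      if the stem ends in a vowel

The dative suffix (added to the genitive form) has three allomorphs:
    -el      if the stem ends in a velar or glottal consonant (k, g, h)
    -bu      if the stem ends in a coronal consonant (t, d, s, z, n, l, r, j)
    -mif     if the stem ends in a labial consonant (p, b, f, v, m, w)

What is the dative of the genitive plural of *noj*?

nojendufmif

The final consonant of *noj* is /j/, which is voiced, so the plural suffix is -en, giving *nojen*.
Since the final sound of the plural form *nojen* is /n/ (a voiced consonant), it takes -duf, giving *nojenduf*.
Since the final consonant of the genitive form *nojenduf* is /f/ (labial), it takes -mif, giving *nojendufmif*.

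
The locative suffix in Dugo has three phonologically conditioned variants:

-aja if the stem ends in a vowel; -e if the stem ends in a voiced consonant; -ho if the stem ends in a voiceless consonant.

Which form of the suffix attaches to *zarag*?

-e

Since the final sound of *zarag* is /g/ (a voiced consonant), it takes -e.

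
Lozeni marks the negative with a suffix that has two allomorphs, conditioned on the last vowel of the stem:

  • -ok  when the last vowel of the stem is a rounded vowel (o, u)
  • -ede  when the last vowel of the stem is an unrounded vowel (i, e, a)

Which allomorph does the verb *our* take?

-ok

*our* — last vowel /u/ (a rounded vowel) → -ok.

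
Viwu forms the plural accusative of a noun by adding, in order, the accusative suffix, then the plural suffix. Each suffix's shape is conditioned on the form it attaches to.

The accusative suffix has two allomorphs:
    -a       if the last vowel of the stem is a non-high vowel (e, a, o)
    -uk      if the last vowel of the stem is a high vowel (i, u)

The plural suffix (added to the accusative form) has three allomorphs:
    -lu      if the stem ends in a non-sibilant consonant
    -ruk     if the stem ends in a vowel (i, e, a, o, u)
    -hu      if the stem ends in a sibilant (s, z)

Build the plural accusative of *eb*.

ebaruk

Since the last vowel of *eb* is /e/ (a non-high vowel), it takes -a, giving *eba*.
The accusative form *eba*: final sound = /a/, a vowel → -ruk → *ebaruk*.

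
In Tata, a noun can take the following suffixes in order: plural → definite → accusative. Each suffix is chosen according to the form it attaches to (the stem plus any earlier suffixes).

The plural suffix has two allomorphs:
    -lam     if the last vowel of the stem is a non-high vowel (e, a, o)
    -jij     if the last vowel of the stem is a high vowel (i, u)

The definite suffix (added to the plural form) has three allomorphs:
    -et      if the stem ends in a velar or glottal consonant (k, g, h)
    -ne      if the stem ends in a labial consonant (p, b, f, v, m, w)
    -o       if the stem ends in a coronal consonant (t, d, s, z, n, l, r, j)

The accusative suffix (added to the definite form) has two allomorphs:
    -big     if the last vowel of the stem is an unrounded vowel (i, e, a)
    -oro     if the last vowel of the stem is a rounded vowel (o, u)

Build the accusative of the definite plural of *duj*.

dujjijooro

The last vowel of *duj* is /u/, which is a high vowel, so the plural suffix is -jij, giving *dujjij*.
Since the final consonant of the plural form *dujjij* is /j/ (coronal), it takes -o, giving *dujjijo*.
The definite form *dujjijo* — last vowel /o/ (a rounded vowel) → -oro → *dujjijooro*.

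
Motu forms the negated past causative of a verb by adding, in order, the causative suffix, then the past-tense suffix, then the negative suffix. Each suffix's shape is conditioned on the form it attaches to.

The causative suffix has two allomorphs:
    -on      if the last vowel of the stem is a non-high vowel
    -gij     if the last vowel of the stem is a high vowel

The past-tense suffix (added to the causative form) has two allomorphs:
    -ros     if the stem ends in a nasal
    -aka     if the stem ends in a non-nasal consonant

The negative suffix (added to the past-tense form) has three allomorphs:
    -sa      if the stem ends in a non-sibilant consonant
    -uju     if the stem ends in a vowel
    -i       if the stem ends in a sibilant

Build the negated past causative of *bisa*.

*bisa* — last vowel /a/ (a non-high vowel) → -on → *bisaon*.
The causative form *bisaon* — final consonant /n/ (a nasal) → -ros → *bisaonros*.
The past-tense form *bisaonros*: final sound = /s/, a sibilant → -i → *bisaonrosi*.

bisaonrosi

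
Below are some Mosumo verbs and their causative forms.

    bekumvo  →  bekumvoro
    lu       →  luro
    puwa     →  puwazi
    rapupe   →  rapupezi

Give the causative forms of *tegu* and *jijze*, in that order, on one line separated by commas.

teguro, jijzezi

The alternation tracks the last vowel of the stem — -ro when the last vowel of the stem is a rounded vowel (*bekumvo*, *lu*); -zi when the last vowel of the stem is an unrounded vowel (*puwa*, *rapupe*).
*tegu*: last vowel = /u/, a rounded vowel → -ro → *teguro*.
*jijze* — last vowel /e/ (an unrounded vowel) → -zi → *jijzezi*.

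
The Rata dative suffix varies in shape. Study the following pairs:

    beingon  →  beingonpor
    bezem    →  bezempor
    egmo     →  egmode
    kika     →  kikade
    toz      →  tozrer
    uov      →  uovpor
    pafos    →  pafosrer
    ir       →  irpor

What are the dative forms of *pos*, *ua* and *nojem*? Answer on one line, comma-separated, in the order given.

posrer, uade, nojempor

The suffix is conditioned by the final sound: -rer when the stem ends in a sibilant (*toz*, *pafos*); -por when the stem ends in a non-sibilant consonant (*beingon*, *bezem*, *uov*, *ir*); -de when the stem ends in a vowel (*egmo*, *kika*).
*pos*: final sound = /s/, a sibilant → -rer → *posrer*.
*ua* — final sound /a/ (a vowel) → -de → *uade*.
*nojem*: final sound = /m/, a non-sibilant consonant → -por → *nojempor*.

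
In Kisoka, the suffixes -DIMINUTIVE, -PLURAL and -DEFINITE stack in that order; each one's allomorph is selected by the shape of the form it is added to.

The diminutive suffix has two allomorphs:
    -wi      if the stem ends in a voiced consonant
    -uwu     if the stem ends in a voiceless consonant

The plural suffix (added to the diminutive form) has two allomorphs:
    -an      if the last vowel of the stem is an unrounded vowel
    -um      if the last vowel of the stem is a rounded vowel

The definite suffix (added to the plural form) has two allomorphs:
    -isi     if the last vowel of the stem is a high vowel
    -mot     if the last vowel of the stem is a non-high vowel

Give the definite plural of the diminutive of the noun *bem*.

bemwianmot

*bem* — final consonant /m/ (voiced) → -wi → *bemwi*.
Since the last vowel of the diminutive form *bemwi* is /i/ (an unrounded vowel), it takes -an, giving *bemwian*.
Since the last vowel of the plural form *bemwian* is /a/ (a non-high vowel), it takes -mot, giving *bemwianmot*.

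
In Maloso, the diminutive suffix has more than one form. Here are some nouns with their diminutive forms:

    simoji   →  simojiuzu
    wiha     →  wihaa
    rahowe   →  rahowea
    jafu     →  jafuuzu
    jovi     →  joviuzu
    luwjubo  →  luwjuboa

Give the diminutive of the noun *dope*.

dopea

The suffix is conditioned by the last vowel: -uzu when the last vowel of the stem is a high vowel (*simoji*, *jafu*, *jovi*); -a when the last vowel of the stem is a non-high vowel (*wiha*, *rahowe*, *luwjubo*).
Since the last vowel of *dope* is /e/ (a non-high vowel), it takes -a, giving *dopea*.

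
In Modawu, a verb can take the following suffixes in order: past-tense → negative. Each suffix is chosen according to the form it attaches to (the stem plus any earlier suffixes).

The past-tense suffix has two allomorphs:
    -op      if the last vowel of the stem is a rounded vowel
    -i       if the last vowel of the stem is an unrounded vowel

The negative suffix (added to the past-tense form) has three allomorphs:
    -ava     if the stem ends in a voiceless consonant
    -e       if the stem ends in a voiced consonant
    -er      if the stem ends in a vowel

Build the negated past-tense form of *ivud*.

The last vowel of *ivud* is /u/, which is a rounded vowel, so the past-tense suffix is -op, giving *ivudop*.
The final sound of the past-tense form *ivudop* is /p/, which is a voiceless consonant, so the negative suffix is -ava, giving *ivudopava*.

ivudopava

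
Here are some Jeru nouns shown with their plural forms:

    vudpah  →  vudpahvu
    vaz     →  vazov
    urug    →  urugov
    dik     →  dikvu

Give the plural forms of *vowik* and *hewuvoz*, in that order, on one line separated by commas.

The alternation tracks the final consonant of the stem — -vu when the stem ends in a voiceless consonant (*vudpah*, *dik*); -ov when the stem ends in a voiced consonant (*vaz*, *urug*).
*vowik* — final consonant /k/ (voiceless) → -vu → *vowikvu*.
*hewuvoz*: final consonant = /z/, voiced → -ov → *hewuvozov*.

vowikvu, hewuvozov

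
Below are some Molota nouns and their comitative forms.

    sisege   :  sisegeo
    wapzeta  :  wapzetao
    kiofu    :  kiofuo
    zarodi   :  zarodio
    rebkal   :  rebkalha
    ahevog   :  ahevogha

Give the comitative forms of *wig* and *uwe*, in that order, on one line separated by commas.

wigha, uweo

The alternation tracks the final sound of the stem — -ha when the stem ends in a consonant (*rebkal*, *ahevog*); -o when the stem ends in a vowel (*sisege*, *wapzeta*, *kiofu*, *zarodi*).
The final sound of *wig* is /g/, which is a consonant, so the suffix is -ha, giving *wigha*.
The final sound of *uwe* is /e/, which is a vowel, so the suffix is -o, giving *uweo*.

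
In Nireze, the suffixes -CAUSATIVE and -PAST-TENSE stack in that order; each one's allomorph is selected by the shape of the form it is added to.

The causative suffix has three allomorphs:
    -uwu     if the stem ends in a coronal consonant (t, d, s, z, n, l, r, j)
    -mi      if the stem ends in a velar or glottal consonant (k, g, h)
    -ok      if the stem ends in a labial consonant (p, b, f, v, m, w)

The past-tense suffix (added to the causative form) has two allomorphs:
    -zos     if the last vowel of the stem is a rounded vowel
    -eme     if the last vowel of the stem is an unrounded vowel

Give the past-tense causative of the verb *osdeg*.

osdegmieme

The final consonant of *osdeg* is /g/, which is velar/glottal, so the causative suffix is -mi, giving *osdegmi*.
The last vowel of the causative form *osdegmi* is /i/, which is an unrounded vowel, so the past-tense suffix is -eme, giving *osdegmieme*.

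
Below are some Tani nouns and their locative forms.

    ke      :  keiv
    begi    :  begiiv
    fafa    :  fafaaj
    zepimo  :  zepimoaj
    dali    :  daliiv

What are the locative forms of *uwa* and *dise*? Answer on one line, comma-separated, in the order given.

Looking at the last vowel of each stem: -iv when the last vowel of the stem is a front vowel (*ke*, *begi*, *dali*); -aj when the last vowel of the stem is a back vowel (*fafa*, *zepimo*).
*uwa*: last vowel = /a/, a back vowel → -aj → *uwaaj*.
*dise* — last vowel /e/ (a front vowel) → -iv → *diseiv*.

uwaaj, diseiv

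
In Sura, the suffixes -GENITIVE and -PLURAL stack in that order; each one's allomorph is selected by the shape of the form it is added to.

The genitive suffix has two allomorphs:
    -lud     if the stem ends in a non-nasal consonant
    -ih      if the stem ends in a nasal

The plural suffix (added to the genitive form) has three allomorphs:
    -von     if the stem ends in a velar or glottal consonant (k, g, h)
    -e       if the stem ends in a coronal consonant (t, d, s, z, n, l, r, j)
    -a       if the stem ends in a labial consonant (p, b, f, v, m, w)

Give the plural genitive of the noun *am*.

*am*: final consonant = /m/, a nasal → -ih → *amih*.
The final consonant of the genitive form *amih* is /h/, which is velar/glottal, so the plural suffix is -von, giving *amihvon*.

amihvon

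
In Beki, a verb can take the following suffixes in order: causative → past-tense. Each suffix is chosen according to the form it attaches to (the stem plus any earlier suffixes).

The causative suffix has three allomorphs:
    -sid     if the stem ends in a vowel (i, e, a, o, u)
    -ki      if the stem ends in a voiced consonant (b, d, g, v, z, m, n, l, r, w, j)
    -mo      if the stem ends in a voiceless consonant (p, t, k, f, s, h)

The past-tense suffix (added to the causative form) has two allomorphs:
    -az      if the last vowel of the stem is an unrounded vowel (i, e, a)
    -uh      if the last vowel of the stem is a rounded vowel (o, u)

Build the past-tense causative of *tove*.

*tove*: final sound = /e/, a vowel → -sid → *tovesid*.
The causative form *tovesid*: last vowel = /i/, an unrounded vowel → -az → *tovesidaz*.

tovesidaz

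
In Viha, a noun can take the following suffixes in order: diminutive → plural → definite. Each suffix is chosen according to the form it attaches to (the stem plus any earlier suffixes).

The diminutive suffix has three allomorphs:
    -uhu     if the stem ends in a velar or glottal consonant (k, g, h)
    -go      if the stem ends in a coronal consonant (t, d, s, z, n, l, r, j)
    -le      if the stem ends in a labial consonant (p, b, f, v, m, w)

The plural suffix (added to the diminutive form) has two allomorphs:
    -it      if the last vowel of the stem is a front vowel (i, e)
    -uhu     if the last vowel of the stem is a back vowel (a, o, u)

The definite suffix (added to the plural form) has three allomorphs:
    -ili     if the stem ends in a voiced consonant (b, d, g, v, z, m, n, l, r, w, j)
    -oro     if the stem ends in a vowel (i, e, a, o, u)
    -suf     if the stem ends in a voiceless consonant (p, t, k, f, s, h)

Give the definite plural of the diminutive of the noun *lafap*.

lafapleitsuf

*lafap* — final consonant /p/ (labial) → -le → *lafaple*.
The diminutive form *lafaple*: last vowel = /e/, a front vowel → -it → *lafapleit*.
The final sound of the plural form *lafapleit* is /t/, which is a voiceless consonant, so the definite suffix is -suf, giving *lafapleitsuf*.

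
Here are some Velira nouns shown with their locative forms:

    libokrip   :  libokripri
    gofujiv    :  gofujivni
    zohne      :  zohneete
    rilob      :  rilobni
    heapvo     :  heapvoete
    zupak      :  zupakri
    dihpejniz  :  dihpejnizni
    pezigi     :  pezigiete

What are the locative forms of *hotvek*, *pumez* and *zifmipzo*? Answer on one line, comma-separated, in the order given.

Looking at the final sound of each stem: -ri when the stem ends in a voiceless consonant (*libokrip*, *zupak*); -ni when the stem ends in a voiced consonant (*gofujiv*, *rilob*, *dihpejniz*); -ete when the stem ends in a vowel (*zohne*, *heapvo*, *pezigi*).
*hotvek* — final sound /k/ (a voiceless consonant) → -ri → *hotvekri*.
Since the final sound of *pumez* is /z/ (a voiced consonant), it takes -ni, giving *pumezni*.
The final sound of *zifmipzo* is /o/, which is a vowel, so the suffix is -ete, giving *zifmipzoete*.

hotvekri, pumezni, zifmipzoete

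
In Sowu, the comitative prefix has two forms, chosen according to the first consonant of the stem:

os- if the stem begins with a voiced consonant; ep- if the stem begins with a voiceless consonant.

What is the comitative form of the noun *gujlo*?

osgujlo

Since the first consonant of *gujlo* is /g/ (voiced), it takes os-, giving *osgujlo*.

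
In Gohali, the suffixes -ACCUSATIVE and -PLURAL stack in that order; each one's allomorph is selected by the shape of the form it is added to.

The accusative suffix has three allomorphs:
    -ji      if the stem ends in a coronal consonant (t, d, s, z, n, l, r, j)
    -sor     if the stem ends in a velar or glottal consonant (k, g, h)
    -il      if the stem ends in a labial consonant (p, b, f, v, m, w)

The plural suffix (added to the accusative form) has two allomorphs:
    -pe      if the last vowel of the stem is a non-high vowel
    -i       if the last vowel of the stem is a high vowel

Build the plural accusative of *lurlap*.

lurlapili

*lurlap*: final consonant = /p/, labial → -il → *lurlapil*.
The accusative form *lurlapil*: last vowel = /i/, a high vowel → -i → *lurlapili*.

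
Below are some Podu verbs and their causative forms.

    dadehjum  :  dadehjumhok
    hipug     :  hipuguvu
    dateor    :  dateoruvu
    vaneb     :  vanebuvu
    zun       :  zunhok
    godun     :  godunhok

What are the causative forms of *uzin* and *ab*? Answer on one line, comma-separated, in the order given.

uzinhok, abuvu

Looking at the final consonant of each stem: -hok when the stem ends in a nasal (*dadehjum*, *zun*, *godun*); -uvu when the stem ends in a non-nasal consonant (*hipug*, *dateor*, *vaneb*).
*uzin*: final consonant = /n/, a nasal → -hok → *uzinhok*.
The final consonant of *ab* is /b/, which is non-nasal, so the suffix is -uvu, giving *abuvu*.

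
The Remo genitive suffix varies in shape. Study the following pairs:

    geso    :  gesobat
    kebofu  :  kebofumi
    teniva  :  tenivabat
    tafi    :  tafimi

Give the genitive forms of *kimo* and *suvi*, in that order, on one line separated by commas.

kimobat, suvimi

The suffix is conditioned by the last vowel: -mi when the last vowel of the stem is a high vowel (*kebofu*, *tafi*); -bat when the last vowel of the stem is a non-high vowel (*geso*, *teniva*).
Since the last vowel of *kimo* is /o/ (a non-high vowel), it takes -bat, giving *kimobat*.
Since the last vowel of *suvi* is /i/ (a high vowel), it takes -mi, giving *suvimi*.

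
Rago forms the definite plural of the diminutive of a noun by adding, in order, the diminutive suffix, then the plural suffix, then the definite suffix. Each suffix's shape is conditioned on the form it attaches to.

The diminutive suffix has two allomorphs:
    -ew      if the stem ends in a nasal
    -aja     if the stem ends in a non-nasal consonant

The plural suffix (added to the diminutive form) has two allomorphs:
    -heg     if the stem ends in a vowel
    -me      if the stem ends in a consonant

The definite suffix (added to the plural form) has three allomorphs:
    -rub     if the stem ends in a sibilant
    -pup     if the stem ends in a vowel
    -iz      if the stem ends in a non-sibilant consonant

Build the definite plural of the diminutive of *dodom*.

*dodom*: final consonant = /m/, a nasal → -ew → *dodomew*.
The diminutive form *dodomew*: final sound = /w/, a consonant → -me → *dodomewme*.
Since the final sound of the plural form *dodomewme* is /e/ (a vowel), it takes -pup, giving *dodomewmepup*.

dodomewmepup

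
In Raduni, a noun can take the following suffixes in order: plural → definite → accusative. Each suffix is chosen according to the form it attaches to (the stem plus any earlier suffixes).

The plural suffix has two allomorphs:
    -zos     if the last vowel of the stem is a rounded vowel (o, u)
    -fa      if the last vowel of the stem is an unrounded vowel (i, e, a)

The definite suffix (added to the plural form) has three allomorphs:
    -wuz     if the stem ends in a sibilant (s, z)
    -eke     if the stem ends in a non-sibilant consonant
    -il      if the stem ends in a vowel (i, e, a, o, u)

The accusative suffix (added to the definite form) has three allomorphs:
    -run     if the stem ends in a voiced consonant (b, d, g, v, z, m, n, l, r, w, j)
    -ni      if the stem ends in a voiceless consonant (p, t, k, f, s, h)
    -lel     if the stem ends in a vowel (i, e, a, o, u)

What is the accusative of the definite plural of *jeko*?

jekozoswuzrun

The last vowel of *jeko* is /o/, which is a rounded vowel, so the plural suffix is -zos, giving *jekozos*.
The final sound of the plural form *jekozos* is /s/, which is a sibilant, so the definite suffix is -wuz, giving *jekozoswuz*.
The final sound of the definite form *jekozoswuz* is /z/, which is a voiced consonant, so the accusative suffix is -run, giving *jekozoswuzrun*.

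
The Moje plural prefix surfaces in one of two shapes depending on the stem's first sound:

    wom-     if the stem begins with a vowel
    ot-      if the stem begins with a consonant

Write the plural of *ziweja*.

otziweja

*ziweja*: first sound = /z/, a consonant → ot- → *otziweja*.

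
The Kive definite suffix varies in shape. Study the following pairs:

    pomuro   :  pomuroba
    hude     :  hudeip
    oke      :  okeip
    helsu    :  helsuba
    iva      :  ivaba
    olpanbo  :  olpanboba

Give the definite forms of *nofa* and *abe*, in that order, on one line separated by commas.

nofaba, abeip

Looking at the last vowel of each stem: -ip when the last vowel of the stem is a front vowel (*hude*, *oke*); -ba when the last vowel of the stem is a back vowel (*pomuro*, *helsu*, *iva*, *olpanbo*).
The last vowel of *nofa* is /a/, which is a back vowel, so the suffix is -ba, giving *nofaba*.
The last vowel of *abe* is /e/, which is a front vowel, so the suffix is -ip, giving *abeip*.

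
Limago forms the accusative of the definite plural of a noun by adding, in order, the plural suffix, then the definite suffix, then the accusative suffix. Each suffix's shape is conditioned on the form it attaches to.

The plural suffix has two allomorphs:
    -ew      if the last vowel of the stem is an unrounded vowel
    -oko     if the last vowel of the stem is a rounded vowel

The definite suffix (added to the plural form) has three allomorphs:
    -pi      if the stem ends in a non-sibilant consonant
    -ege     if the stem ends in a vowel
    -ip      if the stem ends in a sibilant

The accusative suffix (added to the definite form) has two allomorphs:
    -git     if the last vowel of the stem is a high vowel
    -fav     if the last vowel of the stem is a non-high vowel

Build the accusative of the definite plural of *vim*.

*vim* — last vowel /i/ (an unrounded vowel) → -ew → *vimew*.
The plural form *vimew*: final sound = /w/, a non-sibilant consonant → -pi → *vimewpi*.
The definite form *vimewpi* — last vowel /i/ (a high vowel) → -git → *vimewpigit*.

vimewpigit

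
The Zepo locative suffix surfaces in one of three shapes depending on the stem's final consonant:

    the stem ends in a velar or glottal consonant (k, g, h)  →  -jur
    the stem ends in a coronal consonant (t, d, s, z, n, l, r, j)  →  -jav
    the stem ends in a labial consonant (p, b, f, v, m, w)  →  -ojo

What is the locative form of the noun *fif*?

Since the final consonant of *fif* is /f/ (labial), it takes -ojo, giving *fifojo*.

fifojo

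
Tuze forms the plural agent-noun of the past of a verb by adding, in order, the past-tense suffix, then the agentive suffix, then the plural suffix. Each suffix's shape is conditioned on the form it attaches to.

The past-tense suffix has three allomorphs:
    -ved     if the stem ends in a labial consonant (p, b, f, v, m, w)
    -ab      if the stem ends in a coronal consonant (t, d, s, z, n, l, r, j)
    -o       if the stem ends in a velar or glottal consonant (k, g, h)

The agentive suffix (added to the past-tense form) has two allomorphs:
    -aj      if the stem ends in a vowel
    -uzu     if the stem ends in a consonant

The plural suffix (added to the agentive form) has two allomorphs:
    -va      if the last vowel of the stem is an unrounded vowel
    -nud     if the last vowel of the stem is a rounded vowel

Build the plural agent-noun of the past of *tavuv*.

The final consonant of *tavuv* is /v/, which is labial, so the past-tense suffix is -ved, giving *tavuvved*.
Since the final sound of the past-tense form *tavuvved* is /d/ (a consonant), it takes -uzu, giving *tavuvveduzu*.
The agentive form *tavuvveduzu*: last vowel = /u/, a rounded vowel → -nud → *tavuvveduzunud*.

tavuvveduzunud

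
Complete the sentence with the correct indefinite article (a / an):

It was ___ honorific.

The indefinite article is chosen by the initial *sound* of the following word, not its spelling.
*honorific* begins with the sound /ɒ/ (silent h) — a vowel sound.
So the article is *an*: It was an honorific.

an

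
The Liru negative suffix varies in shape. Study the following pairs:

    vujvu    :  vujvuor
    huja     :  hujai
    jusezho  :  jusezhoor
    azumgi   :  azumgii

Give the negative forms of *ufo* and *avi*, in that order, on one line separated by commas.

The pattern is rounding harmony: -or when the last vowel of the stem is a rounded vowel (*vujvu*, *jusezho*); -i when the last vowel of the stem is an unrounded vowel (*huja*, *azumgi*).
*ufo* — last vowel /o/ (a rounded vowel) → -or → *ufoor*.
Since the last vowel of *avi* is /i/ (an unrounded vowel), it takes -i, giving *avii*.

ufoor, avii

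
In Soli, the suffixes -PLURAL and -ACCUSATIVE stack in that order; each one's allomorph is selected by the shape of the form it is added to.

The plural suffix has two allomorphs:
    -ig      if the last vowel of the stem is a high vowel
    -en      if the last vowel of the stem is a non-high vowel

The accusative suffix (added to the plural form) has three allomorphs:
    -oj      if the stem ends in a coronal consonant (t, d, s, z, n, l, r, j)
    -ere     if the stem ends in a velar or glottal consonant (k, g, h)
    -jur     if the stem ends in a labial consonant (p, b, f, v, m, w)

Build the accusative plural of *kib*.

Since the last vowel of *kib* is /i/ (a high vowel), it takes -ig, giving *kibig*.
The plural form *kibig* — final consonant /g/ (velar/glottal) → -ere → *kibigere*.

kibigere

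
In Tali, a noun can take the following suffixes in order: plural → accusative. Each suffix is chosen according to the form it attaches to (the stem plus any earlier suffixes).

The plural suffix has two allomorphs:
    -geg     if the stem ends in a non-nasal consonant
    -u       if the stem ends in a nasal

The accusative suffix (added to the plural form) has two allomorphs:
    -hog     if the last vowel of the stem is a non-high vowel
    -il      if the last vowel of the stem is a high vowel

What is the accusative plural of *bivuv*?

bivuvgeghog

Since the final consonant of *bivuv* is /v/ (non-nasal), it takes -geg, giving *bivuvgeg*.
The last vowel of the plural form *bivuvgeg* is /e/, which is a non-high vowel, so the accusative suffix is -hog, giving *bivuvgeghog*.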